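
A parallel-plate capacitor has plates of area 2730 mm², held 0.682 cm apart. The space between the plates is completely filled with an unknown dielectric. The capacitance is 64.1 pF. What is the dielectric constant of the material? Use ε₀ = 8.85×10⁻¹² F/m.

κ ≈ 18.1

A = 2730 mm² = 2.73×10⁻³ m².
κ = Cd/(ε₀A) = 6.41×10⁻¹¹ × 6.82×10⁻³ / (8.85×10⁻¹² × 2.73×10⁻³) = 18.1.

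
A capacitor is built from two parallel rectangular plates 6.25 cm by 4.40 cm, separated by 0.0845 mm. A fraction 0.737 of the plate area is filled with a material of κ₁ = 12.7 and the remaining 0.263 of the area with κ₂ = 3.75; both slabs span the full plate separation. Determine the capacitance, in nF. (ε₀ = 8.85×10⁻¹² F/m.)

A = 6.25 × 4.40 cm² = 2.75×10⁻³ m².
Side-by-side slabs ⇒ two capacitors in parallel, each spanning the full gap.
C₁ = κ₁ε₀A₁/d = 12.7 × 8.85×10⁻¹² × 2.03×10⁻³ / 8.45×10⁻⁵ = 2.70×10⁻⁹ F.
C₂ = κ₂ε₀A₂/d = 3.75 × 8.85×10⁻¹² × 7.23×10⁻⁴ / 8.45×10⁻⁵ = 2.84×10⁻¹⁰ F.
C = C₁ + C₂ = 2.98×10⁻⁹ F.

C ≈ 2.98 nF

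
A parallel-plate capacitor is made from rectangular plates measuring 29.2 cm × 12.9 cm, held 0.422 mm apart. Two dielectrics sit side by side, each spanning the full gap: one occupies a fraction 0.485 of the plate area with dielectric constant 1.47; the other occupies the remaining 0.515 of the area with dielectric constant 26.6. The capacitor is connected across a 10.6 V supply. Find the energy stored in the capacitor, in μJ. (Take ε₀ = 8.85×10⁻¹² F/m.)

A = 29.2 × 12.9 cm² = 3.77×10⁻² m².
Side-by-side slabs ⇒ two capacitors in parallel, each spanning the full gap.
C₁ = κ₁ε₀A₁/d = 1.47 × 8.85×10⁻¹² × 1.83×10⁻² / 4.22×10⁻⁴ = 5.63×10⁻¹⁰ F.
C₂ = κ₂ε₀A₂/d = 26.6 × 8.85×10⁻¹² × 1.94×10⁻² / 4.22×10⁻⁴ = 1.08×10⁻⁸ F.
C = C₁ + C₂ = 1.14×10⁻⁸ F.
U = ½CV² = ½ × 1.14×10⁻⁸ × (10.6)² = 6.40×10⁻⁷ J.

U ≈ 0.640 μJ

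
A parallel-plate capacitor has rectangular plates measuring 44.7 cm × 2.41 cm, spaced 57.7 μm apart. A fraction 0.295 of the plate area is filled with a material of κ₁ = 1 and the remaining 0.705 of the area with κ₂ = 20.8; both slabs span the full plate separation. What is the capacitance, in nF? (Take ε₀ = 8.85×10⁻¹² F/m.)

24.7 nF

A = 44.7 × 2.41 cm² = 1.08×10⁻² m².
Side-by-side slabs ⇒ two capacitors in parallel, each spanning the full gap.
C₁ = κ₁ε₀A₁/d = 1.00 × 8.85×10⁻¹² × 3.18×10⁻³ / 5.77×10⁻⁵ = 4.87×10⁻¹⁰ F.
C₂ = κ₂ε₀A₂/d = 20.8 × 8.85×10⁻¹² × 7.59×10⁻³ / 5.77×10⁻⁵ = 2.42×10⁻⁸ F.
C = C₁ + C₂ = 2.47×10⁻⁸ F.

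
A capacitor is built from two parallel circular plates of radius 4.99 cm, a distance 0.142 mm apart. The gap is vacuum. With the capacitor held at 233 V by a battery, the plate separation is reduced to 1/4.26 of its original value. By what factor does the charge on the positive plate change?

4.26

Battery connected ⇒ V is held fixed.
C₂ = 4.26 C₁ and Q = CV, so Q₂/Q₁ = C₂/C₁ = 4.26.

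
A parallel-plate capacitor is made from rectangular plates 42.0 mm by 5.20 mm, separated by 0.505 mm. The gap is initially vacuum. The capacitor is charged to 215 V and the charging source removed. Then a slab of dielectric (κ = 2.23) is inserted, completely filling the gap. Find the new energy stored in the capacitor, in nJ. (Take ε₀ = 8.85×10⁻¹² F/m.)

A = 42.0 × 5.20 mm² = 2.18×10⁻⁴ m².
Initially C₁ = ε₀A/d = 8.85×10⁻¹² × 2.18×10⁻⁴ / 5.05×10⁻⁴ = 3.83×10⁻¹² F.
U₁ = 8.85×10⁻⁸ J.
Isolated ⇒ Q is held fixed. C₂ = 2.23 C₁ and U = Q²/(2C), so U₂/U₁ = C₁/C₂ = 0.448.
U₂ = 0.448 × 8.85×10⁻⁸ = 3.97×10⁻⁸ J.

U ≈ 39.7 nJ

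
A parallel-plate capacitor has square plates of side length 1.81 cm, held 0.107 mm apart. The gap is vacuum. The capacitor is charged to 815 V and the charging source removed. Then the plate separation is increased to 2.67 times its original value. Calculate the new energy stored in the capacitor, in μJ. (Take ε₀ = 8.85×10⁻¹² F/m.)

24.0 μJ

A = (1.81 cm)² = 3.28×10⁻⁴ m².
Initially C₁ = ε₀A/d = 8.85×10⁻¹² × 3.28×10⁻⁴ / 1.07×10⁻⁴ = 2.71×10⁻¹¹ F.
U₁ = 9.00×10⁻⁶ J.
Isolated ⇒ Q is held fixed. C₂ = 0.375 C₁ and U = Q²/(2C), so U₂/U₁ = C₁/C₂ = 2.67.
U₂ = 2.67 × 9.00×10⁻⁶ = 2.40×10⁻⁵ J.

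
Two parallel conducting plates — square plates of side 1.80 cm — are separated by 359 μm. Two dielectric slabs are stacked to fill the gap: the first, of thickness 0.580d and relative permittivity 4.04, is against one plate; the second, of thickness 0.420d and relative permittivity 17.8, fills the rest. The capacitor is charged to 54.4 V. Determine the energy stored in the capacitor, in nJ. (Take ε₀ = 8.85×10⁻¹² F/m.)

A = (1.80 cm)² = 3.24×10⁻⁴ m².
Stacked slabs ⇒ two capacitors in series, each with the full plate area.
C₁ = κ₁ε₀A/d₁ = 4.04 × 8.85×10⁻¹² × 3.24×10⁻⁴ / 2.08×10⁻⁴ = 5.56×10⁻¹¹ F.
C₂ = κ₂ε₀A/d₂ = 17.8 × 8.85×10⁻¹² × 3.24×10⁻⁴ / 1.51×10⁻⁴ = 3.39×10⁻¹⁰ F.
C = (1/C₁ + 1/C₂)⁻¹ = 4.78×10⁻¹¹ F.
U = ½CV² = ½ × 4.78×10⁻¹¹ × (54.4)² = 7.07×10⁻⁸ J.

U ≈ 70.7 nJ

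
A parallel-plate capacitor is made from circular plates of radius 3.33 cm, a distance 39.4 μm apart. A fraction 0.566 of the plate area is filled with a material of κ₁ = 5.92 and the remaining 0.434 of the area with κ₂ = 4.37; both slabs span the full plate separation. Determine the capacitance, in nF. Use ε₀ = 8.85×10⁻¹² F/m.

A = π(3.33 cm)² = 3.48×10⁻³ m².
Side-by-side slabs ⇒ two capacitors in parallel, each spanning the full gap.
C₁ = κ₁ε₀A₁/d = 5.92 × 8.85×10⁻¹² × 1.97×10⁻³ / 3.94×10⁻⁵ = 2.62×10⁻⁹ F.
C₂ = κ₂ε₀A₂/d = 4.37 × 8.85×10⁻¹² × 1.51×10⁻³ / 3.94×10⁻⁵ = 1.48×10⁻⁹ F.
C = C₁ + C₂ = 4.11×10⁻⁹ F.

4.11 nF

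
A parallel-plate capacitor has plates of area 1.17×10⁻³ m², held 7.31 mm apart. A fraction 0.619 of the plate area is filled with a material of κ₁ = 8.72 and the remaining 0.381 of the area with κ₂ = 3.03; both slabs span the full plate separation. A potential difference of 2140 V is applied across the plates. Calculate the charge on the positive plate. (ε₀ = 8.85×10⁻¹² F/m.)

Side-by-side slabs ⇒ two capacitors in parallel, each spanning the full gap.
C₁ = κ₁ε₀A₁/d = 8.72 × 8.85×10⁻¹² × 7.24×10⁻⁴ / 7.31×10⁻³ = 7.65×10⁻¹² F.
C₂ = κ₂ε₀A₂/d = 3.03 × 8.85×10⁻¹² × 4.46×10⁻⁴ / 7.31×10⁻³ = 1.64×10⁻¹² F.
C = C₁ + C₂ = 9.28×10⁻¹² F.
Q = CV = 9.28×10⁻¹² × 2140 = 1.99×10⁻⁸ C.

19.9 nC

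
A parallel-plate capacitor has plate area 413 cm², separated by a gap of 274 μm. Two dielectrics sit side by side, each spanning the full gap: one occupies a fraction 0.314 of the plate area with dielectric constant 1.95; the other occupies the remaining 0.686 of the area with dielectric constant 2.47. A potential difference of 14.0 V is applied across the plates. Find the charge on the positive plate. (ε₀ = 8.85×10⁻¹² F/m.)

Q ≈ 43.1 nC

A = 413 cm² = 4.13×10⁻² m².
Side-by-side slabs ⇒ two capacitors in parallel, each spanning the full gap.
C₁ = κ₁ε₀A₁/d = 1.95 × 8.85×10⁻¹² × 1.30×10⁻² / 2.74×10⁻⁴ = 8.17×10⁻¹⁰ F.
C₂ = κ₂ε₀A₂/d = 2.47 × 8.85×10⁻¹² × 2.83×10⁻² / 2.74×10⁻⁴ = 2.26×10⁻⁹ F.
C = C₁ + C₂ = 3.08×10⁻⁹ F.
Q = CV = 3.08×10⁻⁹ × 14.0 = 4.31×10⁻⁸ C.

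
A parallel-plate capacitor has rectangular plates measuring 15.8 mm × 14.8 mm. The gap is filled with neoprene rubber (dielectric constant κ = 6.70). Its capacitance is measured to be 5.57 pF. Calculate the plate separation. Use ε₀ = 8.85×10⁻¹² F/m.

2.49 mm

A = 15.8 × 14.8 mm² = 2.34×10⁻⁴ m².
d = κε₀A/C = 6.70 × 8.85×10⁻¹² × 2.34×10⁻⁴ / 5.57×10⁻¹² = 2.49×10⁻³ m.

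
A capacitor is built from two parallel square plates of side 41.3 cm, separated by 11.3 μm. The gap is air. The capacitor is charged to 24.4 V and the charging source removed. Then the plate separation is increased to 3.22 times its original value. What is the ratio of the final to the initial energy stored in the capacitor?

Isolated ⇒ Q is held fixed.
C₂ = 0.311 C₁ and U = Q²/(2C), so U₂/U₁ = C₁/C₂ = 3.22.

U₂/U₁ ≈ 3.22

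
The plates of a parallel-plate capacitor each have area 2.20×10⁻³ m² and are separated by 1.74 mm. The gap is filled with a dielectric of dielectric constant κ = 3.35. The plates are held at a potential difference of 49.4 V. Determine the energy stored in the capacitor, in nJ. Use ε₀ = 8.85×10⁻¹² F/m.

C = κε₀A/d = 3.35 × 8.85×10⁻¹² × 2.20×10⁻³ / 1.74×10⁻³ = 3.75×10⁻¹¹ F.
U = ½CV² = ½ × 3.75×10⁻¹¹ × (49.4)² = 4.57×10⁻⁸ J.

U ≈ 45.7 nJ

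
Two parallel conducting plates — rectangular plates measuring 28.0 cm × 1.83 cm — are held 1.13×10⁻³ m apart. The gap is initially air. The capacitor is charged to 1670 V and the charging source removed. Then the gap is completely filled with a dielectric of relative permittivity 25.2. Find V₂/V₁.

0.0397

Isolated ⇒ Q is held fixed.
C₂ = 25.2 C₁ and V = Q/C, so V₂/V₁ = C₁/C₂ = 0.0397.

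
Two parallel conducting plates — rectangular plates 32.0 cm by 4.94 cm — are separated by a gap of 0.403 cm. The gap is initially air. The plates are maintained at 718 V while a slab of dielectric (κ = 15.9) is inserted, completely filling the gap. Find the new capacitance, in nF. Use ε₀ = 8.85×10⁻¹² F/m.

A = 32.0 × 4.94 cm² = 1.58×10⁻² m².
Initially C₁ = ε₀A/d = 8.85×10⁻¹² × 1.58×10⁻² / 4.03×10⁻³ = 3.47×10⁻¹¹ F.
C = κε₀A/d scales with κ, so C₂/C₁ = κ = 15.9.
C₂ = 15.9 × 3.47×10⁻¹¹ = 5.52×10⁻¹⁰ F.

0.552 nF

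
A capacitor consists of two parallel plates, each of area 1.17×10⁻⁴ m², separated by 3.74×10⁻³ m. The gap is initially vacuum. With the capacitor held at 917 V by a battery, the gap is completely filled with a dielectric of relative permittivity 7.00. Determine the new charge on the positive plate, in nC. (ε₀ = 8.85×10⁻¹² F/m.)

Initially C₁ = ε₀A/d = 8.85×10⁻¹² × 1.17×10⁻⁴ / 3.74×10⁻³ = 2.77×10⁻¹³ F.
Q₁ = 2.54×10⁻¹⁰ C.
Battery connected ⇒ V is held fixed. C₂ = 7.00 C₁ and Q = CV, so Q₂/Q₁ = C₂/C₁ = 7.00.
Q₂ = 7.00 × 2.54×10⁻¹⁰ = 1.78×10⁻⁹ C.

Q ≈ 1.78 nC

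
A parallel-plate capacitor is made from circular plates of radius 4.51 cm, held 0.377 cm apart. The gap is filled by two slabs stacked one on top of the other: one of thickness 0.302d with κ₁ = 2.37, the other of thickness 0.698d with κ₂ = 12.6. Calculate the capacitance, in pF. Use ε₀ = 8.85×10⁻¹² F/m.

C ≈ 82.0 pF

A = π(4.51 cm)² = 6.39×10⁻³ m².
Stacked slabs ⇒ two capacitors in series, each with the full plate area.
C₁ = κ₁ε₀A/d₁ = 2.37 × 8.85×10⁻¹² × 6.39×10⁻³ / 1.14×10⁻³ = 1.18×10⁻¹⁰ F.
C₂ = κ₂ε₀A/d₂ = 12.6 × 8.85×10⁻¹² × 6.39×10⁻³ / 2.63×10⁻³ = 2.71×10⁻¹⁰ F.
C = (1/C₁ + 1/C₂)⁻¹ = 8.20×10⁻¹¹ F.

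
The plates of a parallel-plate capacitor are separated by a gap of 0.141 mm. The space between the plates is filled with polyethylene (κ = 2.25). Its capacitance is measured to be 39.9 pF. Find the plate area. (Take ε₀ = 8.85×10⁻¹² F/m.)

A ≈ 2.83 cm²

A = Cd/(κε₀) = 3.99×10⁻¹¹ × 1.41×10⁻⁴ / (2.25 × 8.85×10⁻¹²) = 2.83×10⁻⁴ m².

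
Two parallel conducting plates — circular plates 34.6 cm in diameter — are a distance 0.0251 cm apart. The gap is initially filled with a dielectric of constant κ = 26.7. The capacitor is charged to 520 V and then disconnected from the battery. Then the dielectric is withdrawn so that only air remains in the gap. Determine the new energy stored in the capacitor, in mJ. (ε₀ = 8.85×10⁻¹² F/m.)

320 mJ

A = π(34.6/2 cm)² = 9.40×10⁻² m².
Initially C₁ = κε₀A/d = 26.7 × 8.85×10⁻¹² × 9.40×10⁻² / 2.51×10⁻⁴ = 8.85×10⁻⁸ F.
U₁ = 1.20×10⁻² J.
Isolated ⇒ Q is held fixed. C₂ = 0.0375 C₁ and U = Q²/(2C), so U₂/U₁ = C₁/C₂ = 26.7.
U₂ = 26.7 × 1.20×10⁻² = 0.320 J.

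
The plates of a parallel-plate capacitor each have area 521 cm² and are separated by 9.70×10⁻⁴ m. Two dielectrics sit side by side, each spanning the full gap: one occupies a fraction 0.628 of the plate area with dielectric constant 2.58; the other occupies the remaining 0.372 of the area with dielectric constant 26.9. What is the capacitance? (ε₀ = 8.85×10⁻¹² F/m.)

A = 521 cm² = 5.21×10⁻² m².
Side-by-side slabs ⇒ two capacitors in parallel, each spanning the full gap.
C₁ = κ₁ε₀A₁/d = 2.58 × 8.85×10⁻¹² × 3.27×10⁻² / 9.70×10⁻⁴ = 7.70×10⁻¹⁰ F.
C₂ = κ₂ε₀A₂/d = 26.9 × 8.85×10⁻¹² × 1.94×10⁻² / 9.70×10⁻⁴ = 4.76×10⁻⁹ F.
C = C₁ + C₂ = 5.53×10⁻⁹ F.

5.53 nF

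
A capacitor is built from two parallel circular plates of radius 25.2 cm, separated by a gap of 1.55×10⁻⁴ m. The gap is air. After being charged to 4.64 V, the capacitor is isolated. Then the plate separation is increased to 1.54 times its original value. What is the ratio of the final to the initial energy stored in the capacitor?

Isolated ⇒ Q is held fixed.
C₂ = 0.649 C₁ and U = Q²/(2C), so U₂/U₁ = C₁/C₂ = 1.54.

1.54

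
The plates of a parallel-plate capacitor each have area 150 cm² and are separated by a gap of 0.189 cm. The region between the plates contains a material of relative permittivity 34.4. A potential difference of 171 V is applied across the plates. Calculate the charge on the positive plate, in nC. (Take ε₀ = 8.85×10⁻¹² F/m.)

A = 150 cm² = 1.50×10⁻² m².
C = κε₀A/d = 34.4 × 8.85×10⁻¹² × 1.50×10⁻² / 1.89×10⁻³ = 2.42×10⁻⁹ F.
Q = CV = 2.42×10⁻⁹ × 171 = 4.13×10⁻⁷ C.

413 nC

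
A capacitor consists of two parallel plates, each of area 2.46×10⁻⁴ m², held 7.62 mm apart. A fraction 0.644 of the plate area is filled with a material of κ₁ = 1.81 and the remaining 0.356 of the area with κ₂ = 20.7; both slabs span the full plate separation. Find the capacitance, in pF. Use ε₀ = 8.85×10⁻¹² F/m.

2.44 pF

Side-by-side slabs ⇒ two capacitors in parallel, each spanning the full gap.
C₁ = κ₁ε₀A₁/d = 1.81 × 8.85×10⁻¹² × 1.58×10⁻⁴ / 7.62×10⁻³ = 3.33×10⁻¹³ F.
C₂ = κ₂ε₀A₂/d = 20.7 × 8.85×10⁻¹² × 8.76×10⁻⁵ / 7.62×10⁻³ = 2.11×10⁻¹² F.
C = C₁ + C₂ = 2.44×10⁻¹² F.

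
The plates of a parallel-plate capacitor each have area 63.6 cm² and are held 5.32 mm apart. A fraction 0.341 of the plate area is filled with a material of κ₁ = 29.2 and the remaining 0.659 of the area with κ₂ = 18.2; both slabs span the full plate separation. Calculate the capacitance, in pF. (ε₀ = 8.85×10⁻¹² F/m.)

232 pF

A = 63.6 cm² = 6.36×10⁻³ m².
Side-by-side slabs ⇒ two capacitors in parallel, each spanning the full gap.
C₁ = κ₁ε₀A₁/d = 29.2 × 8.85×10⁻¹² × 2.17×10⁻³ / 5.32×10⁻³ = 1.05×10⁻¹⁰ F.
C₂ = κ₂ε₀A₂/d = 18.2 × 8.85×10⁻¹² × 4.19×10⁻³ / 5.32×10⁻³ = 1.27×10⁻¹⁰ F.
C = C₁ + C₂ = 2.32×10⁻¹⁰ F.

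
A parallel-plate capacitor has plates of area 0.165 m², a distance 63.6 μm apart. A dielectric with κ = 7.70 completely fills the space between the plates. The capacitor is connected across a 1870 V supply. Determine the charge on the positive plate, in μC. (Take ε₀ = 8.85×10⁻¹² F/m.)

C = κε₀A/d = 7.70 × 8.85×10⁻¹² × 0.165 / 6.36×10⁻⁵ = 1.77×10⁻⁷ F.
Q = CV = 1.77×10⁻⁷ × 1870 = 3.31×10⁻⁴ C.

Q ≈ 331 μC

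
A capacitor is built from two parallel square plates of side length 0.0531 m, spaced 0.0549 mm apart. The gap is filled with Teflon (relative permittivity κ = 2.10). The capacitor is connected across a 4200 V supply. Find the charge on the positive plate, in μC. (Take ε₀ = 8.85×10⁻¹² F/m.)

A = (0.0531 m)² = 2.82×10⁻³ m².
C = κε₀A/d = 2.10 × 8.85×10⁻¹² × 2.82×10⁻³ / 5.49×10⁻⁵ = 9.55×10⁻¹⁰ F.
Q = CV = 9.55×10⁻¹⁰ × 4200 = 4.01×10⁻⁶ C.

Q ≈ 4.01 μC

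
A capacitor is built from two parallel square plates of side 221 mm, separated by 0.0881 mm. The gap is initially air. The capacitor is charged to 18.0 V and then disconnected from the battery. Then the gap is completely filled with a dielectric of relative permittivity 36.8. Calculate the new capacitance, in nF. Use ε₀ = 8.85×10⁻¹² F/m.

181 nF

A = (221 mm)² = 4.88×10⁻² m².
Initially C₁ = ε₀A/d = 8.85×10⁻¹² × 4.88×10⁻² / 8.81×10⁻⁵ = 4.91×10⁻⁹ F.
C = κε₀A/d scales with κ, so C₂/C₁ = κ = 36.8.
C₂ = 36.8 × 4.91×10⁻⁹ = 1.81×10⁻⁷ F.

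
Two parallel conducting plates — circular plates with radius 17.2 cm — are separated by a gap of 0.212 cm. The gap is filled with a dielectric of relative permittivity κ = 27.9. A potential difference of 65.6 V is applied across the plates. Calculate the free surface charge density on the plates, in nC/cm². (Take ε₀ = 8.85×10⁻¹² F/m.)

σ ≈ 0.764 nC/cm²

A = π(17.2 cm)² = 9.29×10⁻² m².
C = κε₀A/d = 27.9 × 8.85×10⁻¹² × 9.29×10⁻² / 2.12×10⁻³ = 1.08×10⁻⁸ F.
σ = Q/A = CV/A = 1.08×10⁻⁸ × 65.6 / 9.29×10⁻² = 7.64×10⁻⁶ C/m².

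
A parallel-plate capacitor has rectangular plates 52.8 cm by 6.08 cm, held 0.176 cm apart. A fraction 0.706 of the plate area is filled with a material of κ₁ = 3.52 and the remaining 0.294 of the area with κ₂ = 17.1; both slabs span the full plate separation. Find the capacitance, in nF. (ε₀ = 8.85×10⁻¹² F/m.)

C ≈ 1.21 nF

A = 52.8 × 6.08 cm² = 3.21×10⁻² m².
Side-by-side slabs ⇒ two capacitors in parallel, each spanning the full gap.
C₁ = κ₁ε₀A₁/d = 3.52 × 8.85×10⁻¹² × 2.27×10⁻² / 1.76×10⁻³ = 4.01×10⁻¹⁰ F.
C₂ = κ₂ε₀A₂/d = 17.1 × 8.85×10⁻¹² × 9.44×10⁻³ / 1.76×10⁻³ = 8.12×10⁻¹⁰ F.
C = C₁ + C₂ = 1.21×10⁻⁹ F.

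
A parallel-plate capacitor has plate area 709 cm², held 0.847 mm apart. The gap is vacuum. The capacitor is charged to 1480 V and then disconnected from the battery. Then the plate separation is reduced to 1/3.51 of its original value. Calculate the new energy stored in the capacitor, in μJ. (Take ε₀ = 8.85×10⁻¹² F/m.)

231 μJ

A = 709 cm² = 7.09×10⁻² m².
Initially C₁ = ε₀A/d = 8.85×10⁻¹² × 7.09×10⁻² / 8.47×10⁻⁴ = 7.41×10⁻¹⁰ F.
U₁ = 8.11×10⁻⁴ J.
Isolated ⇒ Q is held fixed. C₂ = 3.51 C₁ and U = Q²/(2C), so U₂/U₁ = C₁/C₂ = 0.285.
U₂ = 0.285 × 8.11×10⁻⁴ = 2.31×10⁻⁴ J.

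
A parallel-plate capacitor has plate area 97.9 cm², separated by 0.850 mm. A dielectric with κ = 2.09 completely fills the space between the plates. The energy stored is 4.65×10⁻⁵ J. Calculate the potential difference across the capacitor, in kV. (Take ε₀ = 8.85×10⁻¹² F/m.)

V ≈ 0.661 kV

A = 97.9 cm² = 9.79×10⁻³ m².
C = κε₀A/d = 2.09 × 8.85×10⁻¹² × 9.79×10⁻³ / 8.50×10⁻⁴ = 2.13×10⁻¹⁰ F.
V = √(2U/C) = √(2 × 4.65×10⁻⁵ / 2.13×10⁻¹⁰) = 6.61×10² V.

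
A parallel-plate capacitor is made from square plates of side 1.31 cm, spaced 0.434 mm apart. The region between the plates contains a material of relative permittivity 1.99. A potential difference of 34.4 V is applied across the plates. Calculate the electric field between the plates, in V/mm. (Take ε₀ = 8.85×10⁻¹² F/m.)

79.3 V/mm

E = V/d = 34.4 / 4.34×10⁻⁴ = 7.93×10⁴ V/m.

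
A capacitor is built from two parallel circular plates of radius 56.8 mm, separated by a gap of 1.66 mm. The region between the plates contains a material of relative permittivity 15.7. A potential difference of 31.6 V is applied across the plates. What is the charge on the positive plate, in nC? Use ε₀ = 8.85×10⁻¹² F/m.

A = π(56.8 mm)² = 1.01×10⁻² m².
C = κε₀A/d = 15.7 × 8.85×10⁻¹² × 1.01×10⁻² / 1.66×10⁻³ = 8.48×10⁻¹⁰ F.
Q = CV = 8.48×10⁻¹⁰ × 31.6 = 2.68×10⁻⁸ C.

Q ≈ 26.8 nC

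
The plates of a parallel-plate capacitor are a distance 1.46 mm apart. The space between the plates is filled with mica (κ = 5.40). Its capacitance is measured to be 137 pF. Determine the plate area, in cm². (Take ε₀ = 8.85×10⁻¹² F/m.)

A ≈ 41.9 cm²

A = Cd/(κε₀) = 1.37×10⁻¹⁰ × 1.46×10⁻³ / (5.40 × 8.85×10⁻¹²) = 4.19×10⁻³ m².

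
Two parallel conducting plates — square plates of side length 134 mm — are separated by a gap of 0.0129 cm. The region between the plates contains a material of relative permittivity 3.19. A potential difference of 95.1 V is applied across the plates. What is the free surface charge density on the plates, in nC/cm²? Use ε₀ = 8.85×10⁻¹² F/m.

A = (134 mm)² = 1.80×10⁻² m².
C = κε₀A/d = 3.19 × 8.85×10⁻¹² × 1.80×10⁻² / 1.29×10⁻⁴ = 3.93×10⁻⁹ F.
σ = Q/A = CV/A = 3.93×10⁻⁹ × 95.1 / 1.80×10⁻² = 2.08×10⁻⁵ C/m².

2.08 nC/cm²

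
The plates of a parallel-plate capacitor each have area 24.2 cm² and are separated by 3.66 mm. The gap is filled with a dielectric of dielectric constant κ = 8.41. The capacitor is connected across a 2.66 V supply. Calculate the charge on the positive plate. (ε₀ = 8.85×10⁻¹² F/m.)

131 pC

A = 24.2 cm² = 2.42×10⁻³ m².
C = κε₀A/d = 8.41 × 8.85×10⁻¹² × 2.42×10⁻³ / 3.66×10⁻³ = 4.92×10⁻¹¹ F.
Q = CV = 4.92×10⁻¹¹ × 2.66 = 1.31×10⁻¹⁰ C.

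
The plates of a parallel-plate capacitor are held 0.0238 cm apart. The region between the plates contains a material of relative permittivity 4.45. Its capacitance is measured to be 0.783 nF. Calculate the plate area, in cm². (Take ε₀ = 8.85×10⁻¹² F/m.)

A ≈ 47.3 cm²

A = Cd/(κε₀) = 7.83×10⁻¹⁰ × 2.38×10⁻⁴ / (4.45 × 8.85×10⁻¹²) = 4.73×10⁻³ m².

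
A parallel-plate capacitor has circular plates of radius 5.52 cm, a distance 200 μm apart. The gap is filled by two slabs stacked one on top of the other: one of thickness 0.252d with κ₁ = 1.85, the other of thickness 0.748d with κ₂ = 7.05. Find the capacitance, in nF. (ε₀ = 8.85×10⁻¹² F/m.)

A = π(5.52 cm)² = 9.57×10⁻³ m².
Stacked slabs ⇒ two capacitors in series, each with the full plate area.
C₁ = κ₁ε₀A/d₁ = 1.85 × 8.85×10⁻¹² × 9.57×10⁻³ / 5.04×10⁻⁵ = 3.11×10⁻⁹ F.
C₂ = κ₂ε₀A/d₂ = 7.05 × 8.85×10⁻¹² × 9.57×10⁻³ / 1.50×10⁻⁴ = 3.99×10⁻⁹ F.
C = (1/C₁ + 1/C₂)⁻¹ = 1.75×10⁻⁹ F.

1.75 nF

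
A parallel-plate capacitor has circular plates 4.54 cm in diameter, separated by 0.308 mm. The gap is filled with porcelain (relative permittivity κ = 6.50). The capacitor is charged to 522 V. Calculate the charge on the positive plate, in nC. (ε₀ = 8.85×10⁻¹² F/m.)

Q ≈ 158 nC

A = π(4.54/2 cm)² = 1.62×10⁻³ m².
C = κε₀A/d = 6.50 × 8.85×10⁻¹² × 1.62×10⁻³ / 3.08×10⁻⁴ = 3.02×10⁻¹⁰ F.
Q = CV = 3.02×10⁻¹⁰ × 522 = 1.58×10⁻⁷ C.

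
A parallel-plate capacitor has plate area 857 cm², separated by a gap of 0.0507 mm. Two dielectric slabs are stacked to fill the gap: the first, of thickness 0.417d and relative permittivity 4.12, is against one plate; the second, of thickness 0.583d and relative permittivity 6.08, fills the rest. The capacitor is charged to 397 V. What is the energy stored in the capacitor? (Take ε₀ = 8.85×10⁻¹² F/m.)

A = 857 cm² = 8.57×10⁻² m².
Stacked slabs ⇒ two capacitors in series, each with the full plate area.
C₁ = κ₁ε₀A/d₁ = 4.12 × 8.85×10⁻¹² × 8.57×10⁻² / 2.11×10⁻⁵ = 1.48×10⁻⁷ F.
C₂ = κ₂ε₀A/d₂ = 6.08 × 8.85×10⁻¹² × 8.57×10⁻² / 2.96×10⁻⁵ = 1.56×10⁻⁷ F.
C = (1/C₁ + 1/C₂)⁻¹ = 7.59×10⁻⁸ F.
U = ½CV² = ½ × 7.59×10⁻⁸ × (397)² = 5.98×10⁻³ J.

U ≈ 5.98 mJ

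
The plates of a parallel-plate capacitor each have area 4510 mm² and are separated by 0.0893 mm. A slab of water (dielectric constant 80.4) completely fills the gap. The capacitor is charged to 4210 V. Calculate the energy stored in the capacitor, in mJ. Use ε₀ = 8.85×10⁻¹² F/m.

318 mJ

A = 4510 mm² = 4.51×10⁻³ m².
C = κε₀A/d = 80.4 × 8.85×10⁻¹² × 4.51×10⁻³ / 8.93×10⁻⁵ = 3.59×10⁻⁸ F.
U = ½CV² = ½ × 3.59×10⁻⁸ × (4210)² = 0.318 J.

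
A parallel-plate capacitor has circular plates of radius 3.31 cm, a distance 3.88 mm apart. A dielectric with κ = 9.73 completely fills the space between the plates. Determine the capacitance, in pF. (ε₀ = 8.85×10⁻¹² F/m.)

A = π(3.31 cm)² = 3.44×10⁻³ m².
C = κε₀A/d = 9.73 × 8.85×10⁻¹² × 3.44×10⁻³ / 3.88×10⁻³ = 7.64×10⁻¹¹ F.

76.4 pF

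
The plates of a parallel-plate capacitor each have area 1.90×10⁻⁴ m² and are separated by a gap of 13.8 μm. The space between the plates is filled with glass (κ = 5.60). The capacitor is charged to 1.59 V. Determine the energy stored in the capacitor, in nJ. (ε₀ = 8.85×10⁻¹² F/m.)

C = κε₀A/d = 5.60 × 8.85×10⁻¹² × 1.90×10⁻⁴ / 1.38×10⁻⁵ = 6.82×10⁻¹⁰ F.
U = ½CV² = ½ × 6.82×10⁻¹⁰ × (1.59)² = 8.63×10⁻¹⁰ J.

U ≈ 0.863 nJ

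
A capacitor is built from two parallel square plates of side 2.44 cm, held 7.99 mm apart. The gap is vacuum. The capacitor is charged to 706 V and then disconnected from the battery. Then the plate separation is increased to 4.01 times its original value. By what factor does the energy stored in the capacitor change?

Isolated ⇒ Q is held fixed.
C₂ = 0.249 C₁ and U = Q²/(2C), so U₂/U₁ = C₁/C₂ = 4.01.

4.01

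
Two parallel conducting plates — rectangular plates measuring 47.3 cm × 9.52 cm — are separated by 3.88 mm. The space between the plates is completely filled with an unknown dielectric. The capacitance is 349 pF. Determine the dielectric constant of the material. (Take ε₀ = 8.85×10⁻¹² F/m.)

A = 47.3 × 9.52 cm² = 4.50×10⁻² m².
κ = Cd/(ε₀A) = 3.49×10⁻¹⁰ × 3.88×10⁻³ / (8.85×10⁻¹² × 4.50×10⁻²) = 3.40.

3.40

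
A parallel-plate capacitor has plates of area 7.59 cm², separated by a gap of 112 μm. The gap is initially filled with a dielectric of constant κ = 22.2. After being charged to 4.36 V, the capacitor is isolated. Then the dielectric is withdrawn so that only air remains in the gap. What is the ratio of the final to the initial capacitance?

C₂/C₁ ≈ 0.0450

C = κε₀A/d scales with κ, so C₂/C₁ = 1/κ = 1/22.2 = 0.0450.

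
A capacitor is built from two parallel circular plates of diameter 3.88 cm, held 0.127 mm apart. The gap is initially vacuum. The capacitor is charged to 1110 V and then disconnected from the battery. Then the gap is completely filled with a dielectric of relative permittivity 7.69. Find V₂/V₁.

V₂/V₁ ≈ 0.130

Isolated ⇒ Q is held fixed.
C₂ = 7.69 C₁ and V = Q/C, so V₂/V₁ = C₁/C₂ = 0.130.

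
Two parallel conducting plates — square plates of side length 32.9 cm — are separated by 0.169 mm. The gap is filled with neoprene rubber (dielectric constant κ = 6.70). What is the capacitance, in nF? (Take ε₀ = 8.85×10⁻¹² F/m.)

A = (32.9 cm)² = 0.108 m².
C = κε₀A/d = 6.70 × 8.85×10⁻¹² × 0.108 / 1.69×10⁻⁴ = 3.80×10⁻⁸ F.

C ≈ 38.0 nF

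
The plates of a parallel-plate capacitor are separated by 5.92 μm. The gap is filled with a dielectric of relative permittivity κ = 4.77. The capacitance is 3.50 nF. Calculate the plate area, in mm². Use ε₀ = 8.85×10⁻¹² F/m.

A = Cd/(κε₀) = 3.50×10⁻⁹ × 5.92×10⁻⁶ / (4.77 × 8.85×10⁻¹²) = 4.91×10⁻⁴ m².

A ≈ 491 mm²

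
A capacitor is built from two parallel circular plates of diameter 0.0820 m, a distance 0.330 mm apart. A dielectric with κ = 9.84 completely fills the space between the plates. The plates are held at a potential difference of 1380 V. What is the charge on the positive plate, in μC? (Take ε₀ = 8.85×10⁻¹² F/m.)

A = π(0.0820/2 m)² = 5.28×10⁻³ m².
C = κε₀A/d = 9.84 × 8.85×10⁻¹² × 5.28×10⁻³ / 3.30×10⁻⁴ = 1.39×10⁻⁹ F.
Q = CV = 1.39×10⁻⁹ × 1380 = 1.92×10⁻⁶ C.

Q ≈ 1.92 μC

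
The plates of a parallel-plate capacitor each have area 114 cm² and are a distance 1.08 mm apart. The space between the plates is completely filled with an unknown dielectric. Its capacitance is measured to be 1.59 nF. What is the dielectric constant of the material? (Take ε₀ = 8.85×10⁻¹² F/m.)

17.0

A = 114 cm² = 1.14×10⁻² m².
κ = Cd/(ε₀A) = 1.59×10⁻⁹ × 1.08×10⁻³ / (8.85×10⁻¹² × 1.14×10⁻²) = 17.0.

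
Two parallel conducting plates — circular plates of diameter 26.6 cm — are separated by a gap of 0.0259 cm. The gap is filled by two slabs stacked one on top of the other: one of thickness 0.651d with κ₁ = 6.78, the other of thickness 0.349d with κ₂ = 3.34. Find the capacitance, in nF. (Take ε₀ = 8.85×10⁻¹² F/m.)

C ≈ 9.47 nF

A = π(26.6/2 cm)² = 5.56×10⁻² m².
Stacked slabs ⇒ two capacitors in series, each with the full plate area.
C₁ = κ₁ε₀A/d₁ = 6.78 × 8.85×10⁻¹² × 5.56×10⁻² / 1.69×10⁻⁴ = 1.98×10⁻⁸ F.
C₂ = κ₂ε₀A/d₂ = 3.34 × 8.85×10⁻¹² × 5.56×10⁻² / 9.04×10⁻⁵ = 1.82×10⁻⁸ F.
C = (1/C₁ + 1/C₂)⁻¹ = 9.47×10⁻⁹ F.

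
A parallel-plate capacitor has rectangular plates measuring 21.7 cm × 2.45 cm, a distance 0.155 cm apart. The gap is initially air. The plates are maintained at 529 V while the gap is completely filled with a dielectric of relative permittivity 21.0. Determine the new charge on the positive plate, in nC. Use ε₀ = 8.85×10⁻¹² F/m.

337 nC

A = 21.7 × 2.45 cm² = 5.32×10⁻³ m².
Initially C₁ = ε₀A/d = 8.85×10⁻¹² × 5.32×10⁻³ / 1.55×10⁻³ = 3.04×10⁻¹¹ F.
Q₁ = 1.61×10⁻⁸ C.
Battery connected ⇒ V is held fixed. C₂ = 21.0 C₁ and Q = CV, so Q₂/Q₁ = C₂/C₁ = 21.0.
Q₂ = 21.0 × 1.61×10⁻⁸ = 3.37×10⁻⁷ C.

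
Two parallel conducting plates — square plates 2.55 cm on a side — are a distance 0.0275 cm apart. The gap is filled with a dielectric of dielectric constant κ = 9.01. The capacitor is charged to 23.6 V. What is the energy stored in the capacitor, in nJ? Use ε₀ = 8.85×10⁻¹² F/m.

A = (2.55 cm)² = 6.50×10⁻⁴ m².
C = κε₀A/d = 9.01 × 8.85×10⁻¹² × 6.50×10⁻⁴ / 2.75×10⁻⁴ = 1.89×10⁻¹⁰ F.
U = ½CV² = ½ × 1.89×10⁻¹⁰ × (23.6)² = 5.25×10⁻⁸ J.

U ≈ 52.5 nJ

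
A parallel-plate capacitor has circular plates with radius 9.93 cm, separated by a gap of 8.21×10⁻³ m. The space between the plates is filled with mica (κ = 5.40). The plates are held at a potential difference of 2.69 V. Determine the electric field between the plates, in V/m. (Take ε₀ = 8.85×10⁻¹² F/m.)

E ≈ 328 V/m

E = V/d = 2.69 / 8.21×10⁻³ = 3.28×10² V/m.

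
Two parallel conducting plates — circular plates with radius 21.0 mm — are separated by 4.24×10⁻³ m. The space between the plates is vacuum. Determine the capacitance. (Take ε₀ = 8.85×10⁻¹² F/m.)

C ≈ 2.89 pF

A = π(21.0 mm)² = 1.39×10⁻³ m².
C = ε₀A/d = 8.85×10⁻¹² × 1.39×10⁻³ / 4.24×10⁻³ = 2.89×10⁻¹² F.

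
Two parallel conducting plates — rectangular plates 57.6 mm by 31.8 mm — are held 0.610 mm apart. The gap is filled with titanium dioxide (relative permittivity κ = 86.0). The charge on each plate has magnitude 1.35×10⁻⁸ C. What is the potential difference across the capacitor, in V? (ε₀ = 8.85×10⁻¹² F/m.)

5.91 V

A = 57.6 × 31.8 mm² = 1.83×10⁻³ m².
C = κε₀A/d = 86.0 × 8.85×10⁻¹² × 1.83×10⁻³ / 6.10×10⁻⁴ = 2.29×10⁻⁹ F.
V = Q/C = 1.35×10⁻⁸ / 2.29×10⁻⁹ = 5.91 V.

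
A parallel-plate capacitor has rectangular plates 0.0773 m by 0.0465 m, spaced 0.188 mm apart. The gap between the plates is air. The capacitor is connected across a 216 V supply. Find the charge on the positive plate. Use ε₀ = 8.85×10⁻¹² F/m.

A = 0.0773 × 0.0465 m² = 3.59×10⁻³ m².
C = ε₀A/d = 8.85×10⁻¹² × 3.59×10⁻³ / 1.88×10⁻⁴ = 1.69×10⁻¹⁰ F.
Q = CV = 1.69×10⁻¹⁰ × 216 = 3.65×10⁻⁸ C.

Q ≈ 36.5 nC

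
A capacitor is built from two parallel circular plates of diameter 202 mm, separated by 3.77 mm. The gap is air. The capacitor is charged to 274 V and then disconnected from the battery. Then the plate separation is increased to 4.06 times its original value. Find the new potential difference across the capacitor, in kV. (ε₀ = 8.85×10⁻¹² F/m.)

A = π(202/2 mm)² = 3.20×10⁻² m².
Initially C₁ = ε₀A/d = 8.85×10⁻¹² × 3.20×10⁻² / 3.77×10⁻³ = 7.52×10⁻¹¹ F.
V₁ = 2.74×10² V.
Isolated ⇒ Q is held fixed. C₂ = 0.246 C₁ and V = Q/C, so V₂/V₁ = C₁/C₂ = 4.06.
V₂ = 4.06 × 2.74×10² = 1.11×10³ V.

V ≈ 1.11 kV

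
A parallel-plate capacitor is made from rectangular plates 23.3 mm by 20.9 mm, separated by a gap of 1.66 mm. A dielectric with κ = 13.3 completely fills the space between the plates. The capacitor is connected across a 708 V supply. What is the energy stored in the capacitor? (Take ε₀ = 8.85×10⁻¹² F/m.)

A = 23.3 × 20.9 mm² = 4.87×10⁻⁴ m².
C = κε₀A/d = 13.3 × 8.85×10⁻¹² × 4.87×10⁻⁴ / 1.66×10⁻³ = 3.45×10⁻¹¹ F.
U = ½CV² = ½ × 3.45×10⁻¹¹ × (708)² = 8.65×10⁻⁶ J.

8.65 μJ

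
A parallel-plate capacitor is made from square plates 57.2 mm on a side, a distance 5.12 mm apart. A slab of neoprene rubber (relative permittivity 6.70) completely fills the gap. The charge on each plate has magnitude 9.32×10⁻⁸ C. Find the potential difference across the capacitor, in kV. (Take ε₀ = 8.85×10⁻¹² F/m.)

2.46 kV

A = (57.2 mm)² = 3.27×10⁻³ m².
C = κε₀A/d = 6.70 × 8.85×10⁻¹² × 3.27×10⁻³ / 5.12×10⁻³ = 3.79×10⁻¹¹ F.
V = Q/C = 9.32×10⁻⁸ / 3.79×10⁻¹¹ = 2.46×10³ V.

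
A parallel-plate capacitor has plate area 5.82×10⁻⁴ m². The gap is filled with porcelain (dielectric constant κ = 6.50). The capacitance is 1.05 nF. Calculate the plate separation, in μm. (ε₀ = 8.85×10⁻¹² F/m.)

d ≈ 31.9 μm

d = κε₀A/C = 6.50 × 8.85×10⁻¹² × 5.82×10⁻⁴ / 1.05×10⁻⁹ = 3.19×10⁻⁵ m.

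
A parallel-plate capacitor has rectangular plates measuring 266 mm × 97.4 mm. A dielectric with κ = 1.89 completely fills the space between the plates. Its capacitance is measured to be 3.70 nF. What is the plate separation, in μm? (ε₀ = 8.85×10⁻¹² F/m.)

117 μm

A = 266 × 97.4 mm² = 2.59×10⁻² m².
d = κε₀A/C = 1.89 × 8.85×10⁻¹² × 2.59×10⁻² / 3.70×10⁻⁹ = 1.17×10⁻⁴ m.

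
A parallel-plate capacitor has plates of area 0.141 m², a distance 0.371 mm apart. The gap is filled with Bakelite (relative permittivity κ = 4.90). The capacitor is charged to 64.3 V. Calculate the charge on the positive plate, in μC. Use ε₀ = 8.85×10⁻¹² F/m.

1.06 μC

C = κε₀A/d = 4.90 × 8.85×10⁻¹² × 0.141 / 3.71×10⁻⁴ = 1.65×10⁻⁸ F.
Q = CV = 1.65×10⁻⁸ × 64.3 = 1.06×10⁻⁶ C.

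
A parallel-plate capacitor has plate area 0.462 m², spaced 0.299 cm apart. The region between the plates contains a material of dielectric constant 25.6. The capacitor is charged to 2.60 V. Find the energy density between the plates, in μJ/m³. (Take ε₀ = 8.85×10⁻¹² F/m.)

E = V/d = 2.60 / 2.99×10⁻³ = 8.70×10² V/m.
u = ½κε₀E² = ½ × 25.6 × 8.85×10⁻¹² × (8.70×10²)² = 8.57×10⁻⁵ J/m³.

u ≈ 85.7 μJ/m³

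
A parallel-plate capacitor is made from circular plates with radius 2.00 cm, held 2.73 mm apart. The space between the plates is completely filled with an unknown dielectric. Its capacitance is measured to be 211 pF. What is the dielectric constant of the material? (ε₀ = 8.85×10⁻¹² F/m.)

κ ≈ 51.8

A = π(2.00 cm)² = 1.26×10⁻³ m².
κ = Cd/(ε₀A) = 2.11×10⁻¹⁰ × 2.73×10⁻³ / (8.85×10⁻¹² × 1.26×10⁻³) = 51.8.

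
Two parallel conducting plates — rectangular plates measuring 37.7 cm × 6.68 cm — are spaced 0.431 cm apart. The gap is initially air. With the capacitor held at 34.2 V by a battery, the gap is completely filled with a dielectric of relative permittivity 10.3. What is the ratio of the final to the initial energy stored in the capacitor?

U₂/U₁ ≈ 10.3

Battery connected ⇒ V is held fixed.
C₂ = 10.3 C₁ and U = ½CV², so U₂/U₁ = C₂/C₁ = 10.3.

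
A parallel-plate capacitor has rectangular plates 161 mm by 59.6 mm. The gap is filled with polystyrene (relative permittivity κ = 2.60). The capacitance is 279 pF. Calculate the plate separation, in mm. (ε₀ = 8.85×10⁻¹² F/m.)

A = 161 × 59.6 mm² = 9.60×10⁻³ m².
d = κε₀A/C = 2.60 × 8.85×10⁻¹² × 9.60×10⁻³ / 2.79×10⁻¹⁰ = 7.91×10⁻⁴ m.

0.791 mm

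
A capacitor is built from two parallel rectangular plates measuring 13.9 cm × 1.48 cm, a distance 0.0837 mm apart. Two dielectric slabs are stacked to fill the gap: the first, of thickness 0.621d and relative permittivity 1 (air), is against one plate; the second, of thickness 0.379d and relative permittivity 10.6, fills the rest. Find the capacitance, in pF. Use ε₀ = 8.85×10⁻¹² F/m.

331 pF

A = 13.9 × 1.48 cm² = 2.06×10⁻³ m².
Stacked slabs ⇒ two capacitors in series, each with the full plate area.
C₁ = κ₁ε₀A/d₁ = 1.00 × 8.85×10⁻¹² × 2.06×10⁻³ / 5.20×10⁻⁵ = 3.50×10⁻¹⁰ F.
C₂ = κ₂ε₀A/d₂ = 10.6 × 8.85×10⁻¹² × 2.06×10⁻³ / 3.17×10⁻⁵ = 6.08×10⁻⁹ F.
C = (1/C₁ + 1/C₂)⁻¹ = 3.31×10⁻¹⁰ F.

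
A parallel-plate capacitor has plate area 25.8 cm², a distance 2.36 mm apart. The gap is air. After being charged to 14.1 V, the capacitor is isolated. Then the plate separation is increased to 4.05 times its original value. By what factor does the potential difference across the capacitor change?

Isolated ⇒ Q is held fixed.
C₂ = 0.247 C₁ and V = Q/C, so V₂/V₁ = C₁/C₂ = 4.05.

V₂/V₁ ≈ 4.05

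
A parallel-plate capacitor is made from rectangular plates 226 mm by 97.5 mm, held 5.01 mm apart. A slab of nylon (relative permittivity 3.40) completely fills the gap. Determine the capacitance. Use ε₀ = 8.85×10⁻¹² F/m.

132 pF

A = 226 × 97.5 mm² = 2.20×10⁻² m².
C = κε₀A/d = 3.40 × 8.85×10⁻¹² × 2.20×10⁻² / 5.01×10⁻³ = 1.32×10⁻¹⁰ F.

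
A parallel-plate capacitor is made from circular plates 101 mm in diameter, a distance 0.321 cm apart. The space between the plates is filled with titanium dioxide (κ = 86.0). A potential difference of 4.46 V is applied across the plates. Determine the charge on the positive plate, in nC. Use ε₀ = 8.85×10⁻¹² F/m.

Q ≈ 8.47 nC

A = π(101/2 mm)² = 8.01×10⁻³ m².
C = κε₀A/d = 86.0 × 8.85×10⁻¹² × 8.01×10⁻³ / 3.21×10⁻³ = 1.90×10⁻⁹ F.
Q = CV = 1.90×10⁻⁹ × 4.46 = 8.47×10⁻⁹ C.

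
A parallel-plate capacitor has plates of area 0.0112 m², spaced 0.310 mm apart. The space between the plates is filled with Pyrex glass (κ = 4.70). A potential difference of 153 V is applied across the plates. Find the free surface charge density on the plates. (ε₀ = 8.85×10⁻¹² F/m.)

σ ≈ 2.05 nC/cm²

C = κε₀A/d = 4.70 × 8.85×10⁻¹² × 1.12×10⁻² / 3.10×10⁻⁴ = 1.50×10⁻⁹ F.
σ = Q/A = CV/A = 1.50×10⁻⁹ × 153 / 1.12×10⁻² = 2.05×10⁻⁵ C/m².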